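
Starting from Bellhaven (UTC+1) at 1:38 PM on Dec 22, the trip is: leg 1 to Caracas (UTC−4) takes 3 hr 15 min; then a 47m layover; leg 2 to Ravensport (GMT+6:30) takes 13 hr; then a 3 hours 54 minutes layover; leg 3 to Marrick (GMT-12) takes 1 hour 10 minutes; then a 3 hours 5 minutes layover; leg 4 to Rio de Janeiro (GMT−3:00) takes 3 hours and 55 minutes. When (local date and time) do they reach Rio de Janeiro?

2:44 PM on December 23

Convert departure to UTC: 1:38 PM − 1:00 = 12:38 PM UTC on Dec 22.
Add 3 hours and 15 minutes leg 1 → 3:53 PM UTC.
Add 47 minutes layover in Caracas → 4:40 PM UTC.
Add 13 hours leg 2 → 5:40 AM UTC (Dec 23).
Add 3 hours and 54 minutes layover in Ravensport → 9:34 AM UTC.
Add 1 hour and 10 minutes leg 3 → 10:44 AM UTC.
Add 3 hours and 5 minutes layover in Marrick → 1:49 PM UTC.
Add 3 hours 55 minutes leg 4 → 5:44 PM UTC.
Rio de Janeiro is UTC−3:00, so local arrival = 5:44 PM − 3:00 = 2:44 PM on Dec 23.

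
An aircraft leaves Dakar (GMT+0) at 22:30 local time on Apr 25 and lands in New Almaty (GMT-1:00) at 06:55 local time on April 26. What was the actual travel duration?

Departure is already UTC: 22:30 on Apr 25.
Arrival in UTC: 06:55 + 1:00 = 07:55 on Apr 26.
Elapsed = 07:55 − 22:30 (+1 day) = 9 hours 25 minutes.

9 hours 25 minutes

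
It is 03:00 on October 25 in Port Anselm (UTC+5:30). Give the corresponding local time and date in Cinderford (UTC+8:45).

Cinderford is 3:15 ahead of Port Anselm.
Shift by the zone difference: 03:00 + 3:15 = 06:15 on Oct 25 in Cinderford.

06:15 on October 25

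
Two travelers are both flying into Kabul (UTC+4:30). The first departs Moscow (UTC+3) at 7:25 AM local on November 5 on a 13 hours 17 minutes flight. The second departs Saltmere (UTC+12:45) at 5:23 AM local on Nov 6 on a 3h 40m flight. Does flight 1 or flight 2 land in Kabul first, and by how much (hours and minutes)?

the first, by 2 hours 36 minutes

Flight 1 in UTC: 7:25 AM − 3:00 = 4:25 AM on Nov 5.
+13 hours 17 minutes → arrive 5:42 PM UTC on Nov 5.
Flight 2 in UTC: 5:23 AM − 12:45 = 4:38 PM on Nov 5.
+3 hours 40 minutes → arrive 8:18 PM UTC on Nov 5.
Flight 1 lands earlier by 2 hours 36 minutes.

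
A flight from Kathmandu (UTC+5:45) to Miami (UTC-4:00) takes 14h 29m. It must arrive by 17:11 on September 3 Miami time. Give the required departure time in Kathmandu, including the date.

Target arrival in UTC: 17:11 + 4:00 = 21:11 on Sep 3.
Subtract 14 hours and 29 minutes → departure 06:42 UTC on Sep 3.
Kathmandu is UTC+5:45: 06:42 + 5:45 = 12:27 on Sep 3.

12:27 on Sep 3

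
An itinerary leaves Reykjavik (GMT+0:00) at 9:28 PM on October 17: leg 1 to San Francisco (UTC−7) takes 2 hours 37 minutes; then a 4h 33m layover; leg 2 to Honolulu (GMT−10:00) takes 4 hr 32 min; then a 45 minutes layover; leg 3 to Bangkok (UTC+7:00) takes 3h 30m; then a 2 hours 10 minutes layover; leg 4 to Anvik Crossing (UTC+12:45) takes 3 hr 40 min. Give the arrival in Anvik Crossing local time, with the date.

Reykjavik is at UTC+0, so departure is already 9:28 PM UTC on Oct 17.
Add 2 hours 37 minutes leg 1 → 12:05 AM UTC (Oct 18).
Add 4 hours 33 minutes layover in San Francisco → 4:38 AM UTC.
Add 4 hours and 32 minutes leg 2 → 9:10 AM UTC.
Add 45 minutes layover in Honolulu → 9:55 AM UTC.
Add 3 hours 30 minutes leg 3 → 1:25 PM UTC.
Add 2 hours 10 minutes layover in Bangkok → 3:35 PM UTC.
Add 3 hours 40 minutes leg 4 → 7:15 PM UTC.
Anvik Crossing is UTC+12:45, so local arrival = 7:15 PM + 12:45 = 8:00 AM on Oct 19.

8:00 AM on October 19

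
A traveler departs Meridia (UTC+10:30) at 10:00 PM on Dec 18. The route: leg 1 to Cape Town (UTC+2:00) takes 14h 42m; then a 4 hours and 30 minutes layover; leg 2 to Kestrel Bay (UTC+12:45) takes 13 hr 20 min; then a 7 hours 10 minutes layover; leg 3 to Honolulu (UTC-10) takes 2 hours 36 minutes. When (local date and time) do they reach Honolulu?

Convert departure to UTC: 10:00 PM − 10:30 = 11:30 AM UTC on Dec 18.
Add 14 hours 42 minutes leg 1 → 2:12 AM UTC (Dec 19).
Add 4 hours and 30 minutes layover in Cape Town → 6:42 AM UTC.
Add 13 hours 20 minutes leg 2 → 8:02 PM UTC.
Add 7 hours and 10 minutes layover in Kestrel Bay → 3:12 AM UTC (Dec 20).
Add 2 hours 36 minutes leg 3 → 5:48 AM UTC.
Honolulu is UTC−10:00, so local arrival = 5:48 AM − 10:00 = 7:48 PM on Dec 19.

7:48 PM on December 19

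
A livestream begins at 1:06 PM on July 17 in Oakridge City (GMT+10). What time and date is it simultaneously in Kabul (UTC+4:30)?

7:36 AM on July 17

In UTC: 1:06 PM − 10:00 = 3:06 AM on Jul 17.
Kabul is UTC+4:30: 3:06 AM + 4:30 = 7:36 AM on Jul 17.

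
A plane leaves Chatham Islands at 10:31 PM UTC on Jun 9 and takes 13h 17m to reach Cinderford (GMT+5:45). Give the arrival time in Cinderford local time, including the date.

5:33 PM on June 10

Departure is given in UTC: 10:31 PM on Jun 9.
Add 13 hours and 17 minutes → 11:48 AM UTC (Jun 10).
Cinderford is UTC+5:45: 11:48 AM + 5:45 = 5:33 PM on Jun 10.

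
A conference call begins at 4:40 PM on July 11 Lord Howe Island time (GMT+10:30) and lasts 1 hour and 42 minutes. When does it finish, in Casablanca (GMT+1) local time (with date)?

8:52 AM on Jul 11

Casablanca is 9:30 behind Lord Howe Island.
After 1 hour and 42 minutes it is 6:22 PM in Lord Howe Island.
Shift by the zone difference: 6:22 PM − 9:30 = 8:52 AM on Jul 11 in Casablanca.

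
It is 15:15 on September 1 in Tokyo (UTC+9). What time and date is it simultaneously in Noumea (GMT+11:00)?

Noumea is 2:00 ahead of Tokyo.
Shift by the zone difference: 15:15 + 2:00 = 17:15 on Sep 1 in Noumea.

17:15 on Sep 1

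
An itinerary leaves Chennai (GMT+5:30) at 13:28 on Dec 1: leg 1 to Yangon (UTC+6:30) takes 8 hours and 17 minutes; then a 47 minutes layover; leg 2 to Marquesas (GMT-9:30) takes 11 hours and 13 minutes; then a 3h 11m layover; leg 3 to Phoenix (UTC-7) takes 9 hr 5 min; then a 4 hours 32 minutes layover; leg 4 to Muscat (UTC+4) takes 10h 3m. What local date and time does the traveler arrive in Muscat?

11:06 on December 3

Convert departure to UTC: 13:28 − 5:30 = 07:58 UTC on Dec 1.
Add 8 hours and 17 minutes leg 1 → 16:15 UTC.
Add 47 minutes layover in Yangon → 17:02 UTC.
Add 11 hours 13 minutes leg 2 → 04:15 UTC (Dec 2).
Add 3 hours and 11 minutes layover in Marquesas → 07:26 UTC.
Add 9 hours and 5 minutes leg 3 → 16:31 UTC.
Add 4 hours and 32 minutes layover in Phoenix → 21:03 UTC.
Add 10 hours 3 minutes leg 4 → 07:06 UTC (Dec 3).
Muscat is UTC+4:00, so local arrival = 07:06 + 4:00 = 11:06 on Dec 3.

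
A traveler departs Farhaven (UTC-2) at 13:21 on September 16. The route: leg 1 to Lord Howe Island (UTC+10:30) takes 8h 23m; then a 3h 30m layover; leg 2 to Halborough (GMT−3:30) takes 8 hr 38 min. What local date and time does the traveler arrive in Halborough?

08:22 on Sep 17

Convert departure to UTC: 13:21 + 2:00 = 15:21 UTC on Sep 16.
Add 8 hours 23 minutes leg 1 → 23:44 UTC.
Add 3 hours 30 minutes layover in Lord Howe Island → 03:14 UTC (Sep 17).
Add 8 hours and 38 minutes leg 2 → 11:52 UTC.
Halborough is UTC−3:30, so local arrival = 11:52 − 3:30 = 08:22 on Sep 17.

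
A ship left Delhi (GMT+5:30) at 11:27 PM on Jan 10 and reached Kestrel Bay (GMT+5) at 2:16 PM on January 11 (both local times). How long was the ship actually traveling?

Departure in UTC: 11:27 PM − 5:30 = 5:57 PM on Jan 10.
Arrival in UTC: 2:16 PM − 5:00 = 9:16 AM on Jan 11.
Elapsed = 9:16 AM − 5:57 PM (+1 day) = 15 hours 19 minutes.

15 hours 19 minutes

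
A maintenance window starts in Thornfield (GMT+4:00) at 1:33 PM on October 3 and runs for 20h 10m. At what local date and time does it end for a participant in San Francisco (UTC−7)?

Convert start to UTC: 1:33 PM − 4:00 = 9:33 AM UTC on Oct 3.
Add 20 hours and 10 minutes duration → 5:43 AM UTC (Oct 4).
San Francisco is UTC−7:00, so local end time = 5:43 AM − 7:00 = 10:43 PM on Oct 3.

10:43 PM on October 3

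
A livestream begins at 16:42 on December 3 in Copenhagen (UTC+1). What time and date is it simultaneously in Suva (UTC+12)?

03:42 on December 4

In UTC: 16:42 − 1:00 = 15:42 on Dec 3.
Suva is UTC+12:00: 15:42 + 12:00 = 03:42 on Dec 4.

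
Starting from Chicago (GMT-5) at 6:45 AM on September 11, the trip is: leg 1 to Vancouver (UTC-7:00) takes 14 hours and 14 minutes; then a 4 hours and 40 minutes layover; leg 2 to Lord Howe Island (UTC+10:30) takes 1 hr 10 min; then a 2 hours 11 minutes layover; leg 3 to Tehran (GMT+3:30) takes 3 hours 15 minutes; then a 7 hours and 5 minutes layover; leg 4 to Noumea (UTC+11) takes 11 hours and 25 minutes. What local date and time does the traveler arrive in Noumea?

6:45 PM on September 13

Convert departure to UTC: 6:45 AM + 5:00 = 11:45 AM UTC on Sep 11.
Add 14 hours 14 minutes leg 1 → 1:59 AM UTC (Sep 12).
Add 4 hours 40 minutes layover in Vancouver → 6:39 AM UTC.
Add 1 hour 10 minutes leg 2 → 7:49 AM UTC.
Add 2 hours and 11 minutes layover in Lord Howe Island → 10:00 AM UTC.
Add 3 hours and 15 minutes leg 3 → 1:15 PM UTC.
Add 7 hours and 5 minutes layover in Tehran → 8:20 PM UTC.
Add 11 hours and 25 minutes leg 4 → 7:45 AM UTC (Sep 13).
Noumea is UTC+11:00, so local arrival = 7:45 AM + 11:00 = 6:45 PM on Sep 13.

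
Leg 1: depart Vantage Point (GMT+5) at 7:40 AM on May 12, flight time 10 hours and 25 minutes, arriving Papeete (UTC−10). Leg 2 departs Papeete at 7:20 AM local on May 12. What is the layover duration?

Convert departure to UTC: 7:40 AM − 5:00 = 2:40 AM UTC on May 12.
Add 10 hours and 25 minutes flight time → 1:05 PM UTC.
Papeete is UTC−10:00, so local arrival = 1:05 PM − 10:00 = 3:05 AM on May 12.
Layover = 7:20 AM − 3:05 AM = 4 hours 15 minutes.

4 hours 15 minutes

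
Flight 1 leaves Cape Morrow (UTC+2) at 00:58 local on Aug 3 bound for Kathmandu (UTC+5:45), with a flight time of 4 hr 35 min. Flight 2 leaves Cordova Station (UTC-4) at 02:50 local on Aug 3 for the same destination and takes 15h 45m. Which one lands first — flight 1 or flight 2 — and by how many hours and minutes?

the first, by 19 hours 2 minutes

Flight 1 in UTC: 00:58 − 2:00 = 22:58 on Aug 2.
+4 hours 35 minutes → arrive 03:33 UTC on Aug 3.
Flight 2 in UTC: 02:50 + 4:00 = 06:50 on Aug 3.
+15 hours 45 minutes → arrive 22:35 UTC on Aug 3.
Flight 1 lands earlier by 19 hours 2 minutes.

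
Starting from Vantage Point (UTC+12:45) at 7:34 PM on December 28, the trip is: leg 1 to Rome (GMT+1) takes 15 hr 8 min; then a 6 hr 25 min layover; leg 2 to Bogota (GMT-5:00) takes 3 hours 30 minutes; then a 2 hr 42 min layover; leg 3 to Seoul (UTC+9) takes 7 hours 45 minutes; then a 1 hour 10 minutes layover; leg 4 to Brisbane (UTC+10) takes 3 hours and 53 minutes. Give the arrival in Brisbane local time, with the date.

9:22 AM on December 30

Convert departure to UTC: 7:34 PM − 12:45 = 6:49 AM UTC on Dec 28.
Add 15 hours 8 minutes leg 1 → 9:57 PM UTC.
Add 6 hours 25 minutes layover in Rome → 4:22 AM UTC (Dec 29).
Add 3 hours and 30 minutes leg 2 → 7:52 AM UTC.
Add 2 hours 42 minutes layover in Bogota → 10:34 AM UTC.
Add 7 hours and 45 minutes leg 3 → 6:19 PM UTC.
Add 1 hour and 10 minutes layover in Seoul → 7:29 PM UTC.
Add 3 hours 53 minutes leg 4 → 11:22 PM UTC.
Brisbane is UTC+10:00, so local arrival = 11:22 PM + 10:00 = 9:22 AM on Dec 30.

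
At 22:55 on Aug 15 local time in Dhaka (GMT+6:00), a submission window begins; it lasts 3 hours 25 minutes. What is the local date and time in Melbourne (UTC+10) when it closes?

06:20 on Aug 16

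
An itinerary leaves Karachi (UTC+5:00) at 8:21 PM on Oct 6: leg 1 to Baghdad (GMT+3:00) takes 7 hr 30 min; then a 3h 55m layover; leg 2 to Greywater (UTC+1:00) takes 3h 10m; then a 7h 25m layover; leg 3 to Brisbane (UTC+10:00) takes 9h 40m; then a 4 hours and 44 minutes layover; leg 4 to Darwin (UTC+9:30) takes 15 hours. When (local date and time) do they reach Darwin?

Convert departure to UTC: 8:21 PM − 5:00 = 3:21 PM UTC on Oct 6.
Add 7 hours and 30 minutes leg 1 → 10:51 PM UTC.
Add 3 hours 55 minutes layover in Baghdad → 2:46 AM UTC (Oct 7).
Add 3 hours and 10 minutes leg 2 → 5:56 AM UTC.
Add 7 hours and 25 minutes layover in Greywater → 1:21 PM UTC.
Add 9 hours and 40 minutes leg 3 → 11:01 PM UTC.
Add 4 hours and 44 minutes layover in Brisbane → 3:45 AM UTC (Oct 8).
Add 15 hours leg 4 → 6:45 PM UTC.
Darwin is UTC+9:30, so local arrival = 6:45 PM + 9:30 = 4:15 AM on Oct 9.

4:15 AM on Oct 9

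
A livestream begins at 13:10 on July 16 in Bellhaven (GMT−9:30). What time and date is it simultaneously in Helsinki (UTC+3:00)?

Helsinki is 12:30 ahead of Bellhaven.
Shift by the zone difference: 13:10 + 12:30 = 01:40 on Jul 17 in Helsinki.

01:40 on Jul 17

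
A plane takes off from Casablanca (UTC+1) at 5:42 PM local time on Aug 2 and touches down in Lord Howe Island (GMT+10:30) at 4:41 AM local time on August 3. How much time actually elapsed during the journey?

Lord Howe Island is 9:30 ahead of Casablanca.
Clock-face elapsed time (ignoring zones) is 10 hours 59 minutes.
Actual elapsed = 10 hours 59 minutes − 9:30 = 1 hour 29 minutes.

1 hour 29 minutes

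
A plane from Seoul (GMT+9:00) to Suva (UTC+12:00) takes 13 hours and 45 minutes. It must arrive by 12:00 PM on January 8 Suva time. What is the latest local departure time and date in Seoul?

7:15 PM on January 7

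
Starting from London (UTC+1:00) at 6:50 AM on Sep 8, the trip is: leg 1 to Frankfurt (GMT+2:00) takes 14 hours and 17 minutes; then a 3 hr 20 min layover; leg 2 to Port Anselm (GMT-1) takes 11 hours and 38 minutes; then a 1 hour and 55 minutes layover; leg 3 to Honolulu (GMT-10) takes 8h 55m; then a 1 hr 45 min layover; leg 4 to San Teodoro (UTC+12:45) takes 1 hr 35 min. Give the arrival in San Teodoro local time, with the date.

2:00 PM on Sep 10

Convert departure to UTC: 6:50 AM − 1:00 = 5:50 AM UTC on Sep 8.
Add 14 hours and 17 minutes leg 1 → 8:07 PM UTC.
Add 3 hours 20 minutes layover in Frankfurt → 11:27 PM UTC.
Add 11 hours 38 minutes leg 2 → 11:05 AM UTC (Sep 9).
Add 1 hour 55 minutes layover in Port Anselm → 1:00 PM UTC.
Add 8 hours 55 minutes leg 3 → 9:55 PM UTC.
Add 1 hour and 45 minutes layover in Honolulu → 11:40 PM UTC.
Add 1 hour 35 minutes leg 4 → 1:15 AM UTC (Sep 10).
San Teodoro is UTC+12:45, so local arrival = 1:15 AM + 12:45 = 2:00 PM on Sep 10.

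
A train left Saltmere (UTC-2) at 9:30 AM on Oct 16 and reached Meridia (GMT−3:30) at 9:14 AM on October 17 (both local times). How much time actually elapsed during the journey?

25 hours 14 minutes

Departure in UTC: 9:30 AM + 2:00 = 11:30 AM on Oct 16.
Arrival in UTC: 9:14 AM + 3:30 = 12:44 PM on Oct 17.
Elapsed = 12:44 PM − 11:30 AM (+1 day) = 25 hours 14 minutes.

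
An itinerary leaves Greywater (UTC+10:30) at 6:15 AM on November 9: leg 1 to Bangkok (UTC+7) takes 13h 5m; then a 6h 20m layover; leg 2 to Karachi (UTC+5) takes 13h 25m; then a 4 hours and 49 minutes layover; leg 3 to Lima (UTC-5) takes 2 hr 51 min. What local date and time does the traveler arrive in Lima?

7:15 AM on November 10

Convert departure to UTC: 6:15 AM − 10:30 = 7:45 PM UTC on Nov 8.
Add 13 hours 5 minutes leg 1 → 8:50 AM UTC (Nov 9).
Add 6 hours 20 minutes layover in Bangkok → 3:10 PM UTC.
Add 13 hours 25 minutes leg 2 → 4:35 AM UTC (Nov 10).
Add 4 hours and 49 minutes layover in Karachi → 9:24 AM UTC.
Add 2 hours and 51 minutes leg 3 → 12:15 PM UTC.
Lima is UTC−5:00, so local arrival = 12:15 PM − 5:00 = 7:15 AM on Nov 10.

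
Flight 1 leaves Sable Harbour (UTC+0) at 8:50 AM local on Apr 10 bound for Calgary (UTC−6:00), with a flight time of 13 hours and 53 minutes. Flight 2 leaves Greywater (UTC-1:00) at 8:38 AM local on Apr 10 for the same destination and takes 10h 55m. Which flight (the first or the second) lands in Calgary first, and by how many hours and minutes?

the second, by 2 hours 10 minutes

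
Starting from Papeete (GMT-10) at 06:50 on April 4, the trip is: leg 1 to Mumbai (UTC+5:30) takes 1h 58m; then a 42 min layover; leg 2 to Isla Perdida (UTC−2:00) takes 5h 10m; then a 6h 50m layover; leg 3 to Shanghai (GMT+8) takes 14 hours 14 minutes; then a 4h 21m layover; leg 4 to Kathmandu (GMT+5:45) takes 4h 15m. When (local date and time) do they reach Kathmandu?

12:05 on April 6

Convert departure to UTC: 06:50 + 10:00 = 16:50 UTC on Apr 4.
Add 1 hour and 58 minutes leg 1 → 18:48 UTC.
Add 42 minutes layover in Mumbai → 19:30 UTC.
Add 5 hours and 10 minutes leg 2 → 00:40 UTC (Apr 5).
Add 6 hours 50 minutes layover in Isla Perdida → 07:30 UTC.
Add 14 hours 14 minutes leg 3 → 21:44 UTC.
Add 4 hours and 21 minutes layover in Shanghai → 02:05 UTC (Apr 6).
Add 4 hours and 15 minutes leg 4 → 06:20 UTC.
Kathmandu is UTC+5:45, so local arrival = 06:20 + 5:45 = 12:05 on Apr 6.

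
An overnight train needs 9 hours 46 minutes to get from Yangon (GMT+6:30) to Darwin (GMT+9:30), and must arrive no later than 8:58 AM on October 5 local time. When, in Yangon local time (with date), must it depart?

8:12 PM on October 4

Target arrival in UTC: 8:58 AM − 9:30 = 11:28 PM on Oct 4.
Subtract 9 hours and 46 minutes → departure 1:42 PM UTC on Oct 4.
Yangon is UTC+6:30: 1:42 PM + 6:30 = 8:12 PM on Oct 4.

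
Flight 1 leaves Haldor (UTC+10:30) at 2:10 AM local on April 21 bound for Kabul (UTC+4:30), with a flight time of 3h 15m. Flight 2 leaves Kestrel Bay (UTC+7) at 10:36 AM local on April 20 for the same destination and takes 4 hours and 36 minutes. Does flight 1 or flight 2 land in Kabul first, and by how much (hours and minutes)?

the second, by 10 hours 43 minutes

Flight 1 in UTC: 2:10 AM − 10:30 = 3:40 PM on Apr 20.
+3 hours and 15 minutes → arrive 6:55 PM UTC on Apr 20.
Flight 2 in UTC: 10:36 AM − 7:00 = 3:36 AM on Apr 20.
+4 hours 36 minutes → arrive 8:12 AM UTC on Apr 20.
Flight 2 lands earlier by 10 hours 43 minutes.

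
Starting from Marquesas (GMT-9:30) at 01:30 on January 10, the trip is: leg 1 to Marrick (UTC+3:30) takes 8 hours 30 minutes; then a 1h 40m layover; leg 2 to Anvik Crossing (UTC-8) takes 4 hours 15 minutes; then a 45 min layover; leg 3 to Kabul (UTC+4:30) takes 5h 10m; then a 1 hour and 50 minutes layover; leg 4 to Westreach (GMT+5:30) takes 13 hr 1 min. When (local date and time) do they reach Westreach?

03:41 on Jan 12

Convert departure to UTC: 01:30 + 9:30 = 11:00 UTC on Jan 10.
Add 8 hours 30 minutes leg 1 → 19:30 UTC.
Add 1 hour 40 minutes layover in Marrick → 21:10 UTC.
Add 4 hours 15 minutes leg 2 → 01:25 UTC (Jan 11).
Add 45 minutes layover in Anvik Crossing → 02:10 UTC.
Add 5 hours and 10 minutes leg 3 → 07:20 UTC.
Add 1 hour and 50 minutes layover in Kabul → 09:10 UTC.
Add 13 hours and 1 minute leg 4 → 22:11 UTC.
Westreach is UTC+5:30, so local arrival = 22:11 + 5:30 = 03:41 on Jan 12.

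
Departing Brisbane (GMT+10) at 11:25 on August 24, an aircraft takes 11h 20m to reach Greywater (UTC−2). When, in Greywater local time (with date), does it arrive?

10:45 on August 24

Convert departure to UTC: 11:25 − 10:00 = 01:25 UTC on Aug 24.
Add 11 hours 20 minutes travel time → 12:45 UTC.
Greywater is UTC−2:00, so local arrival = 12:45 − 2:00 = 10:45 on Aug 24.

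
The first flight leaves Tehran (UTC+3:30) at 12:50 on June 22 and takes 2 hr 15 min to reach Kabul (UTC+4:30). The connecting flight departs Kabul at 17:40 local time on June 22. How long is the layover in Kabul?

1 hour 35 minutes

Convert departure to UTC: 12:50 − 3:30 = 09:20 UTC on Jun 22.
Add 2 hours 15 minutes flight time → 11:35 UTC.
Kabul is UTC+4:30, so local arrival = 11:35 + 4:30 = 16:05 on Jun 22.
Layover = 17:40 − 16:05 = 1 hour 35 minutes.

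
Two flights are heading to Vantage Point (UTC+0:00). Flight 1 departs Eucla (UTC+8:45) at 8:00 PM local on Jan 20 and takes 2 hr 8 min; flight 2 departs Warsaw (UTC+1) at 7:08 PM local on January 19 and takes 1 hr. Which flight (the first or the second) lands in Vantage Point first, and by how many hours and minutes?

the second, by 18 hours 15 minutes

Flight 1 in UTC: 8:00 PM − 8:45 = 11:15 AM on Jan 20.
+2 hours 8 minutes → arrive 1:23 PM UTC on Jan 20.
Flight 2 in UTC: 7:08 PM − 1:00 = 6:08 PM on Jan 19.
+1 hour → arrive 7:08 PM UTC on Jan 19.
Flight 2 lands earlier by 18 hours 15 minutes.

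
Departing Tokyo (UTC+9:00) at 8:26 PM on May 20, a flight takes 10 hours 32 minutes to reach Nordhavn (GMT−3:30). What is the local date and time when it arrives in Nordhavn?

6:28 PM on May 20

Convert departure to UTC: 8:26 PM − 9:00 = 11:26 AM UTC on May 20.
Add 10 hours and 32 minutes travel time → 9:58 PM UTC.
Nordhavn is UTC−3:30, so local arrival = 9:58 PM − 3:30 = 6:28 PM on May 20.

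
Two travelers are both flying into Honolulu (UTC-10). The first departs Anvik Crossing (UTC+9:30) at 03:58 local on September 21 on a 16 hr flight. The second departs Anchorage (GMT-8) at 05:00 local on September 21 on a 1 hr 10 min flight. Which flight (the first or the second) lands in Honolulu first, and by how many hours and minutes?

Flight 1 in UTC: 03:58 − 9:30 = 18:28 on Sep 20.
+16 hours → arrive 10:28 UTC on Sep 21.
Flight 2 in UTC: 05:00 + 8:00 = 13:00 on Sep 21.
+1 hour 10 minutes → arrive 14:10 UTC on Sep 21.
Flight 1 lands earlier by 3 hours 42 minutes.

the first, by 3 hours 42 minutes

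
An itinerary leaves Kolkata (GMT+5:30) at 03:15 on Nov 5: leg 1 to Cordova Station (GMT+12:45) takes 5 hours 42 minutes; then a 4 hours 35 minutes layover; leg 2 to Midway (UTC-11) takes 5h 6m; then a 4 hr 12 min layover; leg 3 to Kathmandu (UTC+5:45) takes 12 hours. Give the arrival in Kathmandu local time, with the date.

11:05 on Nov 6

Convert departure to UTC: 03:15 − 5:30 = 21:45 UTC on Nov 4.
Add 5 hours 42 minutes leg 1 → 03:27 UTC (Nov 5).
Add 4 hours and 35 minutes layover in Cordova Station → 08:02 UTC.
Add 5 hours 6 minutes leg 2 → 13:08 UTC.
Add 4 hours 12 minutes layover in Midway → 17:20 UTC.
Add 12 hours leg 3 → 05:20 UTC (Nov 6).
Kathmandu is UTC+5:45, so local arrival = 05:20 + 5:45 = 11:05 on Nov 6.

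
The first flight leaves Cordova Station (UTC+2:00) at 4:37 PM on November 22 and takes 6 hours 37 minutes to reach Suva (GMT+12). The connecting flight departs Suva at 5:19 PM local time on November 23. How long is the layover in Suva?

8 hours 5 minutes

Convert departure to UTC: 4:37 PM − 2:00 = 2:37 PM UTC on Nov 22.
Add 6 hours 37 minutes flight time → 9:14 PM UTC.
Suva is UTC+12:00, so local arrival = 9:14 PM + 12:00 = 9:14 AM on Nov 23.
Layover = 5:19 PM − 9:14 AM = 8 hours 5 minutes.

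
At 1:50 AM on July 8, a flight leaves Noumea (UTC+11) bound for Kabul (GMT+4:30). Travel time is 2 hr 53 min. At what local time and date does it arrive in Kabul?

Kabul is 6:30 behind Noumea.
After 2 hours and 53 minutes it is 4:43 AM in Noumea.
Shift by the zone difference: 4:43 AM − 6:30 = 10:13 PM on Jul 7 in Kabul.

10:13 PM on Jul 7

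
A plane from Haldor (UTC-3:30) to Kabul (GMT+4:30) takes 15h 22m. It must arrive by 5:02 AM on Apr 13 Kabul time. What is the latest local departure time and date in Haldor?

5:40 AM on April 12

Target arrival in UTC: 5:02 AM − 4:30 = 12:32 AM on Apr 13.
Subtract 15 hours and 22 minutes → departure 9:10 AM UTC on Apr 12.
Haldor is UTC−3:30: 9:10 AM − 3:30 = 5:40 AM on Apr 12.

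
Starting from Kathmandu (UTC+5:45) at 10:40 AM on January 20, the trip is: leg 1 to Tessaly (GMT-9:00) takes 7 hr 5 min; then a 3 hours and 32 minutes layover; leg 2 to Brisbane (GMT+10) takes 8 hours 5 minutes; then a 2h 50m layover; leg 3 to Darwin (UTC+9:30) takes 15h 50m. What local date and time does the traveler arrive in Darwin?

3:47 AM on January 22

Convert departure to UTC: 10:40 AM − 5:45 = 4:55 AM UTC on Jan 20.
Add 7 hours and 5 minutes leg 1 → 12:00 PM UTC.
Add 3 hours and 32 minutes layover in Tessaly → 3:32 PM UTC.
Add 8 hours and 5 minutes leg 2 → 11:37 PM UTC.
Add 2 hours 50 minutes layover in Brisbane → 2:27 AM UTC (Jan 21).
Add 15 hours 50 minutes leg 3 → 6:17 PM UTC.
Darwin is UTC+9:30, so local arrival = 6:17 PM + 9:30 = 3:47 AM on Jan 22.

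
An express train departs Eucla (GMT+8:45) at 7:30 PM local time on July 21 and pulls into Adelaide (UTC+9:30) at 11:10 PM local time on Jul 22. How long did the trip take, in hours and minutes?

26 hours 55 minutes

Departure in UTC: 7:30 PM − 8:45 = 10:45 AM on Jul 21.
Arrival in UTC: 11:10 PM − 9:30 = 1:40 PM on Jul 22.
Elapsed = 1:40 PM − 10:45 AM (+1 day) = 26 hours 55 minutes.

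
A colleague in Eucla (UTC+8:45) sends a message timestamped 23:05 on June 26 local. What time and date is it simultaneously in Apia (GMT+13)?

In UTC: 23:05 − 8:45 = 14:20 on Jun 26.
Apia is UTC+13:00: 14:20 + 13:00 = 03:20 on Jun 27.

03:20 on June 27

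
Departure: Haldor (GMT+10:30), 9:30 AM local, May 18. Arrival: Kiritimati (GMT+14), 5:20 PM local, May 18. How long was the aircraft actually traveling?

4 hours 20 minutes

Departure in UTC: 9:30 AM − 10:30 = 11:00 PM on May 17.
Arrival in UTC: 5:20 PM − 14:00 = 3:20 AM on May 18.
Elapsed = 3:20 AM − 11:00 PM (+1 day) = 4 hours 20 minutes.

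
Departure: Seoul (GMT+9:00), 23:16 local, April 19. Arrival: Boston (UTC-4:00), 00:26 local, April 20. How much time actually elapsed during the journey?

14 hours 10 minutes

Departure in UTC: 23:16 − 9:00 = 14:16 on Apr 19.
Arrival in UTC: 00:26 + 4:00 = 04:26 on Apr 20.
Elapsed = 04:26 − 14:16 (+1 day) = 14 hours 10 minutes.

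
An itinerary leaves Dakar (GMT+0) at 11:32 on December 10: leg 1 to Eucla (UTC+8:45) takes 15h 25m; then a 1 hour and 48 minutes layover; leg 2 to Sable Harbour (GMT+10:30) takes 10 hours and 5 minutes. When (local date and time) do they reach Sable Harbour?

01:20 on December 12

Dakar is at UTC+0, so departure is already 11:32 UTC on Dec 10.
Add 15 hours 25 minutes leg 1 → 02:57 UTC (Dec 11).
Add 1 hour and 48 minutes layover in Eucla → 04:45 UTC.
Add 10 hours 5 minutes leg 2 → 14:50 UTC.
Sable Harbour is UTC+10:30, so local arrival = 14:50 + 10:30 = 01:20 on Dec 12.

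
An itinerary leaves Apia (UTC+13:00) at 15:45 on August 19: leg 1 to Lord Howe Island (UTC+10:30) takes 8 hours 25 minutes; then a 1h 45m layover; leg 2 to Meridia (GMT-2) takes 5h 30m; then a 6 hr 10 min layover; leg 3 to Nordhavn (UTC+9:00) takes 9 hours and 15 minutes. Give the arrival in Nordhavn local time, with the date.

18:50 on Aug 20

Convert departure to UTC: 15:45 − 13:00 = 02:45 UTC on Aug 19.
Add 8 hours and 25 minutes leg 1 → 11:10 UTC.
Add 1 hour and 45 minutes layover in Lord Howe Island → 12:55 UTC.
Add 5 hours and 30 minutes leg 2 → 18:25 UTC.
Add 6 hours 10 minutes layover in Meridia → 00:35 UTC (Aug 20).
Add 9 hours 15 minutes leg 3 → 09:50 UTC.
Nordhavn is UTC+9:00, so local arrival = 09:50 + 9:00 = 18:50 on Aug 20.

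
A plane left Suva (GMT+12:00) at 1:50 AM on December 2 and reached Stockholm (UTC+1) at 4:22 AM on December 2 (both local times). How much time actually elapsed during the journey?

Stockholm is 11:00 behind Suva.
Clock-face elapsed time (ignoring zones) is 2 hours 32 minutes.
Actual elapsed = 2 hours 32 minutes + 11:00 = 13 hours 32 minutes.

13 hours 32 minutes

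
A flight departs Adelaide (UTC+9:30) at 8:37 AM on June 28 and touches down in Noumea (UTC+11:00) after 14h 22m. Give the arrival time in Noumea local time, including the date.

12:29 AM on June 29

Convert departure to UTC: 8:37 AM − 9:30 = 11:07 PM UTC on Jun 27.
Add 14 hours 22 minutes travel time → 1:29 PM UTC (Jun 28).
Noumea is UTC+11:00, so local arrival = 1:29 PM + 11:00 = 12:29 AM on Jun 29.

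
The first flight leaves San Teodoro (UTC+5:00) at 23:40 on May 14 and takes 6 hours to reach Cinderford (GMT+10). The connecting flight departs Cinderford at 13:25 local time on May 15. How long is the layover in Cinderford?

Convert departure to UTC: 23:40 − 5:00 = 18:40 UTC on May 14.
Add 6 hours flight time → 00:40 UTC (May 15).
Cinderford is UTC+10:00, so local arrival = 00:40 + 10:00 = 10:40 on May 15.
Layover = 13:25 − 10:40 = 2 hours 45 minutes.

2 hours 45 minutes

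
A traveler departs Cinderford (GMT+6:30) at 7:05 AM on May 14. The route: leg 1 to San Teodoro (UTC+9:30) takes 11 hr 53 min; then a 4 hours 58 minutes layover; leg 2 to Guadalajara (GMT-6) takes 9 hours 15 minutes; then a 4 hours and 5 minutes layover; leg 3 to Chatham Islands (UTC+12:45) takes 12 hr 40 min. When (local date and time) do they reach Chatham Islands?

Convert departure to UTC: 7:05 AM − 6:30 = 12:35 AM UTC on May 14.
Add 11 hours and 53 minutes leg 1 → 12:28 PM UTC.
Add 4 hours and 58 minutes layover in San Teodoro → 5:26 PM UTC.
Add 9 hours and 15 minutes leg 2 → 2:41 AM UTC (May 15).
Add 4 hours and 5 minutes layover in Guadalajara → 6:46 AM UTC.
Add 12 hours 40 minutes leg 3 → 7:26 PM UTC.
Chatham Islands is UTC+12:45, so local arrival = 7:26 PM + 12:45 = 8:11 AM on May 16.

8:11 AM on May 16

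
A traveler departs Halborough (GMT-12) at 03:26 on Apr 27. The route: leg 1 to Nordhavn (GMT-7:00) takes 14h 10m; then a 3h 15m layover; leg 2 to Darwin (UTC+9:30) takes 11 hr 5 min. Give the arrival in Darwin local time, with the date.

Convert departure to UTC: 03:26 + 12:00 = 15:26 UTC on Apr 27.
Add 14 hours and 10 minutes leg 1 → 05:36 UTC (Apr 28).
Add 3 hours 15 minutes layover in Nordhavn → 08:51 UTC.
Add 11 hours 5 minutes leg 2 → 19:56 UTC.
Darwin is UTC+9:30, so local arrival = 19:56 + 9:30 = 05:26 on Apr 29.

05:26 on Apr 29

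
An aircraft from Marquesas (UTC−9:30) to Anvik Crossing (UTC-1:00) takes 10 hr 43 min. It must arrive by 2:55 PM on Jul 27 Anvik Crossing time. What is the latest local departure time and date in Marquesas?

Target arrival in UTC: 2:55 PM + 1:00 = 3:55 PM on Jul 27.
Subtract 10 hours and 43 minutes → departure 5:12 AM UTC on Jul 27.
Marquesas is UTC−9:30: 5:12 AM − 9:30 = 7:42 PM on Jul 26.

7:42 PM on July 26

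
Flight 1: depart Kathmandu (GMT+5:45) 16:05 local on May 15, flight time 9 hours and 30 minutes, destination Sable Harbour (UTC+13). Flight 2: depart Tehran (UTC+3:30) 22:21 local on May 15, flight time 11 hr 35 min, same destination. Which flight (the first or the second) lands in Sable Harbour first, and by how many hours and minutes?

the first, by 10 hours 36 minutes

Flight 1 in UTC: 16:05 − 5:45 = 10:20 on May 15.
+9 hours and 30 minutes → arrive 19:50 UTC on May 15.
Flight 2 in UTC: 22:21 − 3:30 = 18:51 on May 15.
+11 hours and 35 minutes → arrive 06:26 UTC on May 16.
Flight 1 lands earlier by 10 hours 36 minutes.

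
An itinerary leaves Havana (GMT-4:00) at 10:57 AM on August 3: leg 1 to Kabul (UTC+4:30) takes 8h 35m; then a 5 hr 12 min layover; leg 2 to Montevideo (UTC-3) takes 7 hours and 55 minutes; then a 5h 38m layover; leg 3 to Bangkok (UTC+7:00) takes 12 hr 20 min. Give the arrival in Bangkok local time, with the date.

1:37 PM on August 5

Convert departure to UTC: 10:57 AM + 4:00 = 2:57 PM UTC on Aug 3.
Add 8 hours 35 minutes leg 1 → 11:32 PM UTC.
Add 5 hours 12 minutes layover in Kabul → 4:44 AM UTC (Aug 4).
Add 7 hours and 55 minutes leg 2 → 12:39 PM UTC.
Add 5 hours and 38 minutes layover in Montevideo → 6:17 PM UTC.
Add 12 hours 20 minutes leg 3 → 6:37 AM UTC (Aug 5).
Bangkok is UTC+7:00, so local arrival = 6:37 AM + 7:00 = 1:37 PM on Aug 5.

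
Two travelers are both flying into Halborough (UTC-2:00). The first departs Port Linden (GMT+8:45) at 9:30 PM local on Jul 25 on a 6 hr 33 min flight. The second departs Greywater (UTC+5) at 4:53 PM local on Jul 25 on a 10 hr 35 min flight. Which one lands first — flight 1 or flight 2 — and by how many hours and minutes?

Flight 1 in UTC: 9:30 PM − 8:45 = 12:45 PM on Jul 25.
+6 hours and 33 minutes → arrive 7:18 PM UTC on Jul 25.
Flight 2 in UTC: 4:53 PM − 5:00 = 11:53 AM on Jul 25.
+10 hours 35 minutes → arrive 10:28 PM UTC on Jul 25.
Flight 1 lands earlier by 3 hours 10 minutes.

the first, by 3 hours 10 minutes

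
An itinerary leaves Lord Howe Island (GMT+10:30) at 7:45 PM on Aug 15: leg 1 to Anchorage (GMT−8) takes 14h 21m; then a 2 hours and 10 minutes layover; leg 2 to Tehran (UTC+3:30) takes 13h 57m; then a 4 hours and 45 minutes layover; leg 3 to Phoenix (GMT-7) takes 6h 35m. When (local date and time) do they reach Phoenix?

8:03 PM on Aug 16

Convert departure to UTC: 7:45 PM − 10:30 = 9:15 AM UTC on Aug 15.
Add 14 hours 21 minutes leg 1 → 11:36 PM UTC.
Add 2 hours and 10 minutes layover in Anchorage → 1:46 AM UTC (Aug 16).
Add 13 hours 57 minutes leg 2 → 3:43 PM UTC.
Add 4 hours and 45 minutes layover in Tehran → 8:28 PM UTC.
Add 6 hours 35 minutes leg 3 → 3:03 AM UTC (Aug 17).
Phoenix is UTC−7:00, so local arrival = 3:03 AM − 7:00 = 8:03 PM on Aug 16.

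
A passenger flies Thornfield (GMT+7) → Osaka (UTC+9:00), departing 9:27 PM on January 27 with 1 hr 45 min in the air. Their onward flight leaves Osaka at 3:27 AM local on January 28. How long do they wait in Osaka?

2 hours 15 minutes

Convert departure to UTC: 9:27 PM − 7:00 = 2:27 PM UTC on Jan 27.
Add 1 hour and 45 minutes flight time → 4:12 PM UTC.
Osaka is UTC+9:00, so local arrival = 4:12 PM + 9:00 = 1:12 AM on Jan 28.
Layover = 3:27 AM − 1:12 AM = 2 hours 15 minutes.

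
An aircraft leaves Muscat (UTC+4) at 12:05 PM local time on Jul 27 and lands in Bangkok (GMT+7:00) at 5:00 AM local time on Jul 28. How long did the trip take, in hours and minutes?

Departure in UTC: 12:05 PM − 4:00 = 8:05 AM on Jul 27.
Arrival in UTC: 5:00 AM − 7:00 = 10:00 PM on Jul 27.
Elapsed = 10:00 PM − 8:05 AM = 13 hours 55 minutes.

13 hours 55 minutes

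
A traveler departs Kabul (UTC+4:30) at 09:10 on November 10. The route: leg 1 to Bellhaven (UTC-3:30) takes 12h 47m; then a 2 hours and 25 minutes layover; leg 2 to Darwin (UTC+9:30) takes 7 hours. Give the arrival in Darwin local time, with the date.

Convert departure to UTC: 09:10 − 4:30 = 04:40 UTC on Nov 10.
Add 12 hours 47 minutes leg 1 → 17:27 UTC.
Add 2 hours and 25 minutes layover in Bellhaven → 19:52 UTC.
Add 7 hours leg 2 → 02:52 UTC (Nov 11).
Darwin is UTC+9:30, so local arrival = 02:52 + 9:30 = 12:22 on Nov 11.

12:22 on Nov 11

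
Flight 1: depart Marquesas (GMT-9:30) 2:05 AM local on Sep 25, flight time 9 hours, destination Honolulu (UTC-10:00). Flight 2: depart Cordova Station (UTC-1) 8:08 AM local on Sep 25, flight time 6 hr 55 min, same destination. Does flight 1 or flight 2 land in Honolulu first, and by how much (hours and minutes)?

the second, by 4 hours 32 minutes

Flight 1 in UTC: 2:05 AM + 9:30 = 11:35 AM on Sep 25.
+9 hours → arrive 8:35 PM UTC on Sep 25.
Flight 2 in UTC: 8:08 AM + 1:00 = 9:08 AM on Sep 25.
+6 hours and 55 minutes → arrive 4:03 PM UTC on Sep 25.
Flight 2 lands earlier by 4 hours 32 minutes.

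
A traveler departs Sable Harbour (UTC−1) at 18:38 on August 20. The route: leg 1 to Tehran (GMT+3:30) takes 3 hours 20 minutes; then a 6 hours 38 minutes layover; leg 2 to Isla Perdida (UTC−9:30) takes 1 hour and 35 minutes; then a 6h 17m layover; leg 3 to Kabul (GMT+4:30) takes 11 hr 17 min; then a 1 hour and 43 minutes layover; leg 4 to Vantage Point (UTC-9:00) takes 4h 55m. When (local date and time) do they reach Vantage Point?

22:23 on August 21

Convert departure to UTC: 18:38 + 1:00 = 19:38 UTC on Aug 20.
Add 3 hours 20 minutes leg 1 → 22:58 UTC.
Add 6 hours and 38 minutes layover in Tehran → 05:36 UTC (Aug 21).
Add 1 hour and 35 minutes leg 2 → 07:11 UTC.
Add 6 hours and 17 minutes layover in Isla Perdida → 13:28 UTC.
Add 11 hours 17 minutes leg 3 → 00:45 UTC (Aug 22).
Add 1 hour 43 minutes layover in Kabul → 02:28 UTC.
Add 4 hours 55 minutes leg 4 → 07:23 UTC.
Vantage Point is UTC−9:00, so local arrival = 07:23 − 9:00 = 22:23 on Aug 21.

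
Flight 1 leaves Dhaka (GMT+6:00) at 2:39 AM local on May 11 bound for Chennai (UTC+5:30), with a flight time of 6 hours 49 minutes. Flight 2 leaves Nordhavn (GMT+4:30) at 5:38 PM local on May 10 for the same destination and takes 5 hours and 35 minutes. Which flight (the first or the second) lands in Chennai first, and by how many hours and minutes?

the second, by 8 hours 45 minutes

Flight 1 in UTC: 2:39 AM − 6:00 = 8:39 PM on May 10.
+6 hours and 49 minutes → arrive 3:28 AM UTC on May 11.
Flight 2 in UTC: 5:38 PM − 4:30 = 1:08 PM on May 10.
+5 hours and 35 minutes → arrive 6:43 PM UTC on May 10.
Flight 2 lands earlier by 8 hours 45 minutes.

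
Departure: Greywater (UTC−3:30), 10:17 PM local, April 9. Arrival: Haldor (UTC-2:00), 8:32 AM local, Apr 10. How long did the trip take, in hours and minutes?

8 hours 45 minutes

Departure in UTC: 10:17 PM + 3:30 = 1:47 AM on Apr 10.
Arrival in UTC: 8:32 AM + 2:00 = 10:32 AM on Apr 10.
Elapsed = 10:32 AM − 1:47 AM = 8 hours 45 minutes.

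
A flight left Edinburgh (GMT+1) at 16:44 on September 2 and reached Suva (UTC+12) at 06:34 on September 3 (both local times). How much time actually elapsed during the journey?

2 hours 50 minutes

Departure in UTC: 16:44 − 1:00 = 15:44 on Sep 2.
Arrival in UTC: 06:34 − 12:00 = 18:34 on Sep 2.
Elapsed = 18:34 − 15:44 = 2 hours 50 minutes.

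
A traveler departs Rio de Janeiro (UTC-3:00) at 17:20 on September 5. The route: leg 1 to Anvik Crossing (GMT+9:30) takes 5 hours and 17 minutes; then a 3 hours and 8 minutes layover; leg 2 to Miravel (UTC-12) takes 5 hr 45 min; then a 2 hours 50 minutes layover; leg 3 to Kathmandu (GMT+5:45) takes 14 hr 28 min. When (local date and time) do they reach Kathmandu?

09:33 on Sep 7

Convert departure to UTC: 17:20 + 3:00 = 20:20 UTC on Sep 5.
Add 5 hours and 17 minutes leg 1 → 01:37 UTC (Sep 6).
Add 3 hours and 8 minutes layover in Anvik Crossing → 04:45 UTC.
Add 5 hours 45 minutes leg 2 → 10:30 UTC.
Add 2 hours 50 minutes layover in Miravel → 13:20 UTC.
Add 14 hours 28 minutes leg 3 → 03:48 UTC (Sep 7).
Kathmandu is UTC+5:45, so local arrival = 03:48 + 5:45 = 09:33 on Sep 7.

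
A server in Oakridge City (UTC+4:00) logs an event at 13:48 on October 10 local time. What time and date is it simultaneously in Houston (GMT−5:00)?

In UTC: 13:48 − 4:00 = 09:48 on Oct 10.
Houston is UTC−5:00: 09:48 − 5:00 = 04:48 on Oct 10.

04:48 on Oct 10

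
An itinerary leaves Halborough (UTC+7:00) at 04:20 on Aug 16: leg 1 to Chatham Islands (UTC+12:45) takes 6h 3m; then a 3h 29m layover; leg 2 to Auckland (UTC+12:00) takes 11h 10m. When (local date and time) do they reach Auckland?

Convert departure to UTC: 04:20 − 7:00 = 21:20 UTC on Aug 15.
Add 6 hours 3 minutes leg 1 → 03:23 UTC (Aug 16).
Add 3 hours 29 minutes layover in Chatham Islands → 06:52 UTC.
Add 11 hours and 10 minutes leg 2 → 18:02 UTC.
Auckland is UTC+12:00, so local arrival = 18:02 + 12:00 = 06:02 on Aug 17.

06:02 on August 17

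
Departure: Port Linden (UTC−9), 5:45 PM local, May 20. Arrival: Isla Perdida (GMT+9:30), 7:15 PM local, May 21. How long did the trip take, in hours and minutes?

Departure in UTC: 5:45 PM + 9:00 = 2:45 AM on May 21.
Arrival in UTC: 7:15 PM − 9:30 = 9:45 AM on May 21.
Elapsed = 9:45 AM − 2:45 AM = 7 hours.

7 hours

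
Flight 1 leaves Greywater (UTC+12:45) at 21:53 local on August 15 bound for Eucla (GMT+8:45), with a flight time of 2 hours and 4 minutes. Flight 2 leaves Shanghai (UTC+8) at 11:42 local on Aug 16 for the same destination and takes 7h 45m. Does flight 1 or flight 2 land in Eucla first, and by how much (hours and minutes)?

the first, by 24 hours 15 minutes

Flight 1 in UTC: 21:53 − 12:45 = 09:08 on Aug 15.
+2 hours and 4 minutes → arrive 11:12 UTC on Aug 15.
Flight 2 in UTC: 11:42 − 8:00 = 03:42 on Aug 16.
+7 hours 45 minutes → arrive 11:27 UTC on Aug 16.
Flight 1 lands earlier by 24 hours 15 minutes.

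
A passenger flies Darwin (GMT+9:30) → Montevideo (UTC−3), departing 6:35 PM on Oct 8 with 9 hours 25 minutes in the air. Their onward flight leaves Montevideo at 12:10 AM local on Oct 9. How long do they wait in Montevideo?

8 hours 40 minutes

Convert departure to UTC: 6:35 PM − 9:30 = 9:05 AM UTC on Oct 8.
Add 9 hours and 25 minutes flight time → 6:30 PM UTC.
Montevideo is UTC−3:00, so local arrival = 6:30 PM − 3:00 = 3:30 PM on Oct 8.
Layover = 12:10 AM − 3:30 PM (+1 day) = 8 hours 40 minutes.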